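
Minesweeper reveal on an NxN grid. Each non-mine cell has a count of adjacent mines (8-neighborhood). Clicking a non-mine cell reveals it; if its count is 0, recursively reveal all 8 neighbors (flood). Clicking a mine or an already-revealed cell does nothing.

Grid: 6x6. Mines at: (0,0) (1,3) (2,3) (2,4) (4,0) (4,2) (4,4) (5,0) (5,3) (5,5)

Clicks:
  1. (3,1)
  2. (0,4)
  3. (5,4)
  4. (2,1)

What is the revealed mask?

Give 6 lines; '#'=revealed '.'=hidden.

Click 1 (3,1) count=2: revealed 1 new [(3,1)] -> total=1
Click 2 (0,4) count=1: revealed 1 new [(0,4)] -> total=2
Click 3 (5,4) count=3: revealed 1 new [(5,4)] -> total=3
Click 4 (2,1) count=0: revealed 8 new [(1,0) (1,1) (1,2) (2,0) (2,1) (2,2) (3,0) (3,2)] -> total=11

Answer: ....#.
###...
###...
###...
......
....#.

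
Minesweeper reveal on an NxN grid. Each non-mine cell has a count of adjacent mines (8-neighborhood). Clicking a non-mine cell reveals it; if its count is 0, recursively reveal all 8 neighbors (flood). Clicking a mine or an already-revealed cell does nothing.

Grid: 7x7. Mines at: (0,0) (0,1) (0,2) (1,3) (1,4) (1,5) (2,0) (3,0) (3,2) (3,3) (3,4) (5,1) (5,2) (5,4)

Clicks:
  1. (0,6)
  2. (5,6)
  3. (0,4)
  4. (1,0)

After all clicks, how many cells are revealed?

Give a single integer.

Click 1 (0,6) count=1: revealed 1 new [(0,6)] -> total=1
Click 2 (5,6) count=0: revealed 10 new [(2,5) (2,6) (3,5) (3,6) (4,5) (4,6) (5,5) (5,6) (6,5) (6,6)] -> total=11
Click 3 (0,4) count=3: revealed 1 new [(0,4)] -> total=12
Click 4 (1,0) count=3: revealed 1 new [(1,0)] -> total=13

Answer: 13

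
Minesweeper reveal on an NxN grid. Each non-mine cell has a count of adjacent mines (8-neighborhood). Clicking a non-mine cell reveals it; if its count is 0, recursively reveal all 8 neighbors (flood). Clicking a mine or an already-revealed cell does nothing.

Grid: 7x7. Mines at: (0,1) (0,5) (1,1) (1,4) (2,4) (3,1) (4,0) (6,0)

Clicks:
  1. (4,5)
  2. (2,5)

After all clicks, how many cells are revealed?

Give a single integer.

Click 1 (4,5) count=0: revealed 27 new [(1,5) (1,6) (2,5) (2,6) (3,2) (3,3) (3,4) (3,5) (3,6) (4,1) (4,2) (4,3) (4,4) (4,5) (4,6) (5,1) (5,2) (5,3) (5,4) (5,5) (5,6) (6,1) (6,2) (6,3) (6,4) (6,5) (6,6)] -> total=27
Click 2 (2,5) count=2: revealed 0 new [(none)] -> total=27

Answer: 27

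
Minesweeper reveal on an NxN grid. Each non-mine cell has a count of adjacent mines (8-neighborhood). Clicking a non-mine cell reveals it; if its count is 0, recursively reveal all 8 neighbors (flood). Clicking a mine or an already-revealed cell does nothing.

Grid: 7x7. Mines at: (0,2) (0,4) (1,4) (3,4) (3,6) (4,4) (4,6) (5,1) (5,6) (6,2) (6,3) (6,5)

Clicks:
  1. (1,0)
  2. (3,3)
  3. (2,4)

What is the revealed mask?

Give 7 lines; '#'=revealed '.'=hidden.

Click 1 (1,0) count=0: revealed 18 new [(0,0) (0,1) (1,0) (1,1) (1,2) (1,3) (2,0) (2,1) (2,2) (2,3) (3,0) (3,1) (3,2) (3,3) (4,0) (4,1) (4,2) (4,3)] -> total=18
Click 2 (3,3) count=2: revealed 0 new [(none)] -> total=18
Click 3 (2,4) count=2: revealed 1 new [(2,4)] -> total=19

Answer: ##.....
####...
#####..
####...
####...
.......
.......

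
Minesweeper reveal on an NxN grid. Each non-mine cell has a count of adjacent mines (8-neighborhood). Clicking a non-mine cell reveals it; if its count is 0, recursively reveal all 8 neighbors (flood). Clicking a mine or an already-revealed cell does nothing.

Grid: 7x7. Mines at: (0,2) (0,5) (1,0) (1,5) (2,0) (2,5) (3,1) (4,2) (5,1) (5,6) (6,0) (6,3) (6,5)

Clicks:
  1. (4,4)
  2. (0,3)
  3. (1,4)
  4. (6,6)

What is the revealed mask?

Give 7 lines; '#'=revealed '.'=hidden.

Answer: ...#...
....#..
.......
...###.
...###.
...###.
......#

Derivation:
Click 1 (4,4) count=0: revealed 9 new [(3,3) (3,4) (3,5) (4,3) (4,4) (4,5) (5,3) (5,4) (5,5)] -> total=9
Click 2 (0,3) count=1: revealed 1 new [(0,3)] -> total=10
Click 3 (1,4) count=3: revealed 1 new [(1,4)] -> total=11
Click 4 (6,6) count=2: revealed 1 new [(6,6)] -> total=12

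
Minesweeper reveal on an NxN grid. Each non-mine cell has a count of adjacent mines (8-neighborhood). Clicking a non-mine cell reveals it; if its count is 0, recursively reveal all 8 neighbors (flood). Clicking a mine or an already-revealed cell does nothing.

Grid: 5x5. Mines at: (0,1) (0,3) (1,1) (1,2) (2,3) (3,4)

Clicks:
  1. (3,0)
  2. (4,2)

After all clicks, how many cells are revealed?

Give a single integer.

Answer: 11

Derivation:
Click 1 (3,0) count=0: revealed 11 new [(2,0) (2,1) (2,2) (3,0) (3,1) (3,2) (3,3) (4,0) (4,1) (4,2) (4,3)] -> total=11
Click 2 (4,2) count=0: revealed 0 new [(none)] -> total=11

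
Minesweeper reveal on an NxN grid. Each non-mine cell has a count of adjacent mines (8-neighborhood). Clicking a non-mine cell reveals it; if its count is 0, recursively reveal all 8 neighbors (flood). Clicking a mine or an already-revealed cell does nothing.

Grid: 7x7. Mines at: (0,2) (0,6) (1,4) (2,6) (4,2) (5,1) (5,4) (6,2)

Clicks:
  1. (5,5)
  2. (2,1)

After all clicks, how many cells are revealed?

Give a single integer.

Answer: 17

Derivation:
Click 1 (5,5) count=1: revealed 1 new [(5,5)] -> total=1
Click 2 (2,1) count=0: revealed 16 new [(0,0) (0,1) (1,0) (1,1) (1,2) (1,3) (2,0) (2,1) (2,2) (2,3) (3,0) (3,1) (3,2) (3,3) (4,0) (4,1)] -> total=17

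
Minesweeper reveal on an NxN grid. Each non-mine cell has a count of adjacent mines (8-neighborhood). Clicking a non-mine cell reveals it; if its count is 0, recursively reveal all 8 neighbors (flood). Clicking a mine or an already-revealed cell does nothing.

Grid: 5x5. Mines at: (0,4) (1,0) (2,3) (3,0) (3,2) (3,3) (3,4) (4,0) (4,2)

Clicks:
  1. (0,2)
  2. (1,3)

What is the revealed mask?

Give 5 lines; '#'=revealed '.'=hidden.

Click 1 (0,2) count=0: revealed 6 new [(0,1) (0,2) (0,3) (1,1) (1,2) (1,3)] -> total=6
Click 2 (1,3) count=2: revealed 0 new [(none)] -> total=6

Answer: .###.
.###.
.....
.....
.....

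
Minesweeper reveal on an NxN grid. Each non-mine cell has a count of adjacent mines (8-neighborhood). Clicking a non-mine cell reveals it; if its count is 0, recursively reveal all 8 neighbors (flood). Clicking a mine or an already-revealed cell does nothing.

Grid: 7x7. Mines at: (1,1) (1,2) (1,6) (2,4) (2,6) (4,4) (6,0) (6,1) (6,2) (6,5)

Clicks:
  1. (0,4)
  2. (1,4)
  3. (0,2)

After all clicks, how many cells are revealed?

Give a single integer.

Click 1 (0,4) count=0: revealed 6 new [(0,3) (0,4) (0,5) (1,3) (1,4) (1,5)] -> total=6
Click 2 (1,4) count=1: revealed 0 new [(none)] -> total=6
Click 3 (0,2) count=2: revealed 1 new [(0,2)] -> total=7

Answer: 7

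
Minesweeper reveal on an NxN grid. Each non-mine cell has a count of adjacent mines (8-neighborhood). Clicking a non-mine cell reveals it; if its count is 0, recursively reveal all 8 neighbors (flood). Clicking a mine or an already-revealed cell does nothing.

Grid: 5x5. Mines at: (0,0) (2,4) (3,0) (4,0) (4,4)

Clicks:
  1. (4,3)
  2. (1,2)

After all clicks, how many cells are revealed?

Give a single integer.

Click 1 (4,3) count=1: revealed 1 new [(4,3)] -> total=1
Click 2 (1,2) count=0: revealed 16 new [(0,1) (0,2) (0,3) (0,4) (1,1) (1,2) (1,3) (1,4) (2,1) (2,2) (2,3) (3,1) (3,2) (3,3) (4,1) (4,2)] -> total=17

Answer: 17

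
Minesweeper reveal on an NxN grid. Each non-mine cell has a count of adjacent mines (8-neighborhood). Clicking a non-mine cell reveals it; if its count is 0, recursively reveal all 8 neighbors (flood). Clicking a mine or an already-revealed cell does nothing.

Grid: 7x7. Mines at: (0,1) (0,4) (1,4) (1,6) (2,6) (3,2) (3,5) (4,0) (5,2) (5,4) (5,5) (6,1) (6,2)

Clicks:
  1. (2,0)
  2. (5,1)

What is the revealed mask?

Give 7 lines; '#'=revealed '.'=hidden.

Answer: .......
##.....
##.....
##.....
.......
.#.....
.......

Derivation:
Click 1 (2,0) count=0: revealed 6 new [(1,0) (1,1) (2,0) (2,1) (3,0) (3,1)] -> total=6
Click 2 (5,1) count=4: revealed 1 new [(5,1)] -> total=7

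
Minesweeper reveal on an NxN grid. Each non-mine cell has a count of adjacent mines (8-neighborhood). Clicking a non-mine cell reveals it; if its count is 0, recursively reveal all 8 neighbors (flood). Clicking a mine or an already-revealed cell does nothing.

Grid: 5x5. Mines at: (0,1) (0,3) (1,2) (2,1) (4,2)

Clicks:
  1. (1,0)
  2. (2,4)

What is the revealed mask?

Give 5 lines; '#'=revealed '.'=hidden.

Click 1 (1,0) count=2: revealed 1 new [(1,0)] -> total=1
Click 2 (2,4) count=0: revealed 8 new [(1,3) (1,4) (2,3) (2,4) (3,3) (3,4) (4,3) (4,4)] -> total=9

Answer: .....
#..##
...##
...##
...##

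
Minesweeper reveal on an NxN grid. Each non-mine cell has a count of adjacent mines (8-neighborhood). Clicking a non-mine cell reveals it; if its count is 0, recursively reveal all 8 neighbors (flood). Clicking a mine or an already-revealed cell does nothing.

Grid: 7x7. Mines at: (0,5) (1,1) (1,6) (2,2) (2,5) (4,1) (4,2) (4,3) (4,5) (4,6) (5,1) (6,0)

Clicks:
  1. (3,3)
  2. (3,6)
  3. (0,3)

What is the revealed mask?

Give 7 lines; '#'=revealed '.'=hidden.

Click 1 (3,3) count=3: revealed 1 new [(3,3)] -> total=1
Click 2 (3,6) count=3: revealed 1 new [(3,6)] -> total=2
Click 3 (0,3) count=0: revealed 6 new [(0,2) (0,3) (0,4) (1,2) (1,3) (1,4)] -> total=8

Answer: ..###..
..###..
.......
...#..#
.......
.......
.......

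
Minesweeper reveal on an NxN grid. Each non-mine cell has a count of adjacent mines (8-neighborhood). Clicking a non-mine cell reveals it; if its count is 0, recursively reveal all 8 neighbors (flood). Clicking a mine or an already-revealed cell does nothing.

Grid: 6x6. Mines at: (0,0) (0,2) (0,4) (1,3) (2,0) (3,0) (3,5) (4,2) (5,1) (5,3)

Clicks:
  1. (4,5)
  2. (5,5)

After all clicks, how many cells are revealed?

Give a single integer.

Answer: 4

Derivation:
Click 1 (4,5) count=1: revealed 1 new [(4,5)] -> total=1
Click 2 (5,5) count=0: revealed 3 new [(4,4) (5,4) (5,5)] -> total=4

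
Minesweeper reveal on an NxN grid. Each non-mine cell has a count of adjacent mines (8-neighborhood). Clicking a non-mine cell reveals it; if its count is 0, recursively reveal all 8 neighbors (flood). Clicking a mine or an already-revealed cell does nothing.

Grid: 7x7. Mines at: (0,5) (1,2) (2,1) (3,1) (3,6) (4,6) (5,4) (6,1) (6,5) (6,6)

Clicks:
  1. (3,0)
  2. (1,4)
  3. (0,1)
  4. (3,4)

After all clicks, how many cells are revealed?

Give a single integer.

Click 1 (3,0) count=2: revealed 1 new [(3,0)] -> total=1
Click 2 (1,4) count=1: revealed 1 new [(1,4)] -> total=2
Click 3 (0,1) count=1: revealed 1 new [(0,1)] -> total=3
Click 4 (3,4) count=0: revealed 14 new [(1,3) (1,5) (2,2) (2,3) (2,4) (2,5) (3,2) (3,3) (3,4) (3,5) (4,2) (4,3) (4,4) (4,5)] -> total=17

Answer: 17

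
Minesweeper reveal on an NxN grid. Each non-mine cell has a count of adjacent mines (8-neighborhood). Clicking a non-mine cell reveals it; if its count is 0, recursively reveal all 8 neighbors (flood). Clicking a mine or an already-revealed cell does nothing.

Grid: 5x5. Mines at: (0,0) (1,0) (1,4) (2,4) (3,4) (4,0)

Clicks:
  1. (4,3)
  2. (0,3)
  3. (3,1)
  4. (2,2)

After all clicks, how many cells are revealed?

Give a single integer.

Answer: 15

Derivation:
Click 1 (4,3) count=1: revealed 1 new [(4,3)] -> total=1
Click 2 (0,3) count=1: revealed 1 new [(0,3)] -> total=2
Click 3 (3,1) count=1: revealed 1 new [(3,1)] -> total=3
Click 4 (2,2) count=0: revealed 12 new [(0,1) (0,2) (1,1) (1,2) (1,3) (2,1) (2,2) (2,3) (3,2) (3,3) (4,1) (4,2)] -> total=15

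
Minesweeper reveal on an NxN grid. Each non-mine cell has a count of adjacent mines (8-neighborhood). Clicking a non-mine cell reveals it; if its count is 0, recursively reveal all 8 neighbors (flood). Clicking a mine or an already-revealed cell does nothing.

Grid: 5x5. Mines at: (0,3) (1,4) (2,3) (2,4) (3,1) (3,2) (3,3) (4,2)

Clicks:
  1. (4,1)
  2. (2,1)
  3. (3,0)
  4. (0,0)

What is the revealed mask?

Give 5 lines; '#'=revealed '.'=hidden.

Answer: ###..
###..
###..
#....
.#...

Derivation:
Click 1 (4,1) count=3: revealed 1 new [(4,1)] -> total=1
Click 2 (2,1) count=2: revealed 1 new [(2,1)] -> total=2
Click 3 (3,0) count=1: revealed 1 new [(3,0)] -> total=3
Click 4 (0,0) count=0: revealed 8 new [(0,0) (0,1) (0,2) (1,0) (1,1) (1,2) (2,0) (2,2)] -> total=11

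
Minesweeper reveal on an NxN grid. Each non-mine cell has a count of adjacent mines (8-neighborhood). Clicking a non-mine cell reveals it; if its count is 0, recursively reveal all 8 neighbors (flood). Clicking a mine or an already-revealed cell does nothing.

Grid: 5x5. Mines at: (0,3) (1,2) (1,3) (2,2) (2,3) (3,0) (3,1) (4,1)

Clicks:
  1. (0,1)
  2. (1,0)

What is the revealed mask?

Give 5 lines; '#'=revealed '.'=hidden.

Answer: ##...
##...
##...
.....
.....

Derivation:
Click 1 (0,1) count=1: revealed 1 new [(0,1)] -> total=1
Click 2 (1,0) count=0: revealed 5 new [(0,0) (1,0) (1,1) (2,0) (2,1)] -> total=6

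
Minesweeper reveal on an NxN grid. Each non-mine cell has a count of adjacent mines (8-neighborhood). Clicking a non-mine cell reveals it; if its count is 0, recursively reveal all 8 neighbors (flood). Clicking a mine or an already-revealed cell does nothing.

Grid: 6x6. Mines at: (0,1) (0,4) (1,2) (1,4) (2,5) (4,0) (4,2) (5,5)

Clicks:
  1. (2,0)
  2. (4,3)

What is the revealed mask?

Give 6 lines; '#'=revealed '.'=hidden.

Answer: ......
##....
##....
##....
...#..
......

Derivation:
Click 1 (2,0) count=0: revealed 6 new [(1,0) (1,1) (2,0) (2,1) (3,0) (3,1)] -> total=6
Click 2 (4,3) count=1: revealed 1 new [(4,3)] -> total=7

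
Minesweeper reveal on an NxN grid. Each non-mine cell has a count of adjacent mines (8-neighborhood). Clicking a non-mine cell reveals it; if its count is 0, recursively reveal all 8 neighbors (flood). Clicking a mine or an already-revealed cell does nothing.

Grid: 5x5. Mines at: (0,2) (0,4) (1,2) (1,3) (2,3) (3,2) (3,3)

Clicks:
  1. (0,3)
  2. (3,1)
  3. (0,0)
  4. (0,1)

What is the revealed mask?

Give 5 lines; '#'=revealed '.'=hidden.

Answer: ##.#.
##...
##...
##...
##...

Derivation:
Click 1 (0,3) count=4: revealed 1 new [(0,3)] -> total=1
Click 2 (3,1) count=1: revealed 1 new [(3,1)] -> total=2
Click 3 (0,0) count=0: revealed 9 new [(0,0) (0,1) (1,0) (1,1) (2,0) (2,1) (3,0) (4,0) (4,1)] -> total=11
Click 4 (0,1) count=2: revealed 0 new [(none)] -> total=11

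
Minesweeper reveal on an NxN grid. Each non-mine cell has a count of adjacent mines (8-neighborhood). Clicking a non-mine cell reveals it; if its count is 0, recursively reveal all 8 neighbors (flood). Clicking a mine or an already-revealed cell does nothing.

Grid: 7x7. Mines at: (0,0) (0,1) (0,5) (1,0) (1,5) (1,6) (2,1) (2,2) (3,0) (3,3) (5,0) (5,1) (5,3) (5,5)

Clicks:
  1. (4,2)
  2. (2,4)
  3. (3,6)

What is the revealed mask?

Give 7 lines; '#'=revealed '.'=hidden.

Click 1 (4,2) count=3: revealed 1 new [(4,2)] -> total=1
Click 2 (2,4) count=2: revealed 1 new [(2,4)] -> total=2
Click 3 (3,6) count=0: revealed 8 new [(2,5) (2,6) (3,4) (3,5) (3,6) (4,4) (4,5) (4,6)] -> total=10

Answer: .......
.......
....###
....###
..#.###
.......
.......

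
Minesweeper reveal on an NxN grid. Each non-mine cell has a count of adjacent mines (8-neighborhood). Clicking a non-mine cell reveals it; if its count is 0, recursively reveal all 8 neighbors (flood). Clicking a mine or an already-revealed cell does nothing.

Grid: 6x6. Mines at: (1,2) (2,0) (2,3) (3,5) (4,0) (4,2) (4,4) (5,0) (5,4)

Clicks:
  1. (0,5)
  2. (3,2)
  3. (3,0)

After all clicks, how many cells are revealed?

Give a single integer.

Answer: 10

Derivation:
Click 1 (0,5) count=0: revealed 8 new [(0,3) (0,4) (0,5) (1,3) (1,4) (1,5) (2,4) (2,5)] -> total=8
Click 2 (3,2) count=2: revealed 1 new [(3,2)] -> total=9
Click 3 (3,0) count=2: revealed 1 new [(3,0)] -> total=10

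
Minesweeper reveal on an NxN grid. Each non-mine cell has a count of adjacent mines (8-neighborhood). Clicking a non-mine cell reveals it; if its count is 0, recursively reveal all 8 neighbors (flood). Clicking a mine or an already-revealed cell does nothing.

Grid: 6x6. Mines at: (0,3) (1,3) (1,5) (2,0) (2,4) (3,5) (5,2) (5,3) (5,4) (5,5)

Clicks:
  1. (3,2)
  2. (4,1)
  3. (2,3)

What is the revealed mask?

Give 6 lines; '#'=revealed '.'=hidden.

Click 1 (3,2) count=0: revealed 9 new [(2,1) (2,2) (2,3) (3,1) (3,2) (3,3) (4,1) (4,2) (4,3)] -> total=9
Click 2 (4,1) count=1: revealed 0 new [(none)] -> total=9
Click 3 (2,3) count=2: revealed 0 new [(none)] -> total=9

Answer: ......
......
.###..
.###..
.###..
......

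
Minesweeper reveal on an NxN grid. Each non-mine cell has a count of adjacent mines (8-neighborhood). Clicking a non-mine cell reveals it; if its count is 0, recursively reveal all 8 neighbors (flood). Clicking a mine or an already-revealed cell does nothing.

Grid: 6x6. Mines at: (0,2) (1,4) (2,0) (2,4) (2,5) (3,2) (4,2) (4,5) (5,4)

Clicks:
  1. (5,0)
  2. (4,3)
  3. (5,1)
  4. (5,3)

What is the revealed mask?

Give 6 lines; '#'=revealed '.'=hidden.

Click 1 (5,0) count=0: revealed 6 new [(3,0) (3,1) (4,0) (4,1) (5,0) (5,1)] -> total=6
Click 2 (4,3) count=3: revealed 1 new [(4,3)] -> total=7
Click 3 (5,1) count=1: revealed 0 new [(none)] -> total=7
Click 4 (5,3) count=2: revealed 1 new [(5,3)] -> total=8

Answer: ......
......
......
##....
##.#..
##.#..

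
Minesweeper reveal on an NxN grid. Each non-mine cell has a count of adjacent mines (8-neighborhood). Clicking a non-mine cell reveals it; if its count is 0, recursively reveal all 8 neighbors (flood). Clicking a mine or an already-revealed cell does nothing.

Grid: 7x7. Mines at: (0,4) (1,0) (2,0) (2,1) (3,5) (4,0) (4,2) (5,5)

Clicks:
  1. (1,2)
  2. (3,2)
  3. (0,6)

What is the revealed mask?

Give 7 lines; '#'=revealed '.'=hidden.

Answer: .....##
..#..##
.....##
..#....
.......
.......
.......

Derivation:
Click 1 (1,2) count=1: revealed 1 new [(1,2)] -> total=1
Click 2 (3,2) count=2: revealed 1 new [(3,2)] -> total=2
Click 3 (0,6) count=0: revealed 6 new [(0,5) (0,6) (1,5) (1,6) (2,5) (2,6)] -> total=8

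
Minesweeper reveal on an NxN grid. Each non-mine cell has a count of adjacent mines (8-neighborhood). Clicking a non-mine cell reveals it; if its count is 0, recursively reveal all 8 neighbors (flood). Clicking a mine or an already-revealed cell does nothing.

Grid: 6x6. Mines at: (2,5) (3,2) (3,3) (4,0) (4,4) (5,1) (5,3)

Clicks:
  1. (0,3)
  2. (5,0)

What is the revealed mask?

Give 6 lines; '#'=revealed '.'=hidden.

Answer: ######
######
#####.
##....
......
#.....

Derivation:
Click 1 (0,3) count=0: revealed 19 new [(0,0) (0,1) (0,2) (0,3) (0,4) (0,5) (1,0) (1,1) (1,2) (1,3) (1,4) (1,5) (2,0) (2,1) (2,2) (2,3) (2,4) (3,0) (3,1)] -> total=19
Click 2 (5,0) count=2: revealed 1 new [(5,0)] -> total=20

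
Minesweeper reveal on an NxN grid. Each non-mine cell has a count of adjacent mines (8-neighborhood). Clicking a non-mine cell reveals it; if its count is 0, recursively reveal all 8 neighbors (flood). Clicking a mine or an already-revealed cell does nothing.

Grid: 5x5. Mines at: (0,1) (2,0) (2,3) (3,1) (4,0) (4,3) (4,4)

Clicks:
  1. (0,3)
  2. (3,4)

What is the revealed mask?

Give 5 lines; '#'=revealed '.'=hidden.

Answer: ..###
..###
.....
....#
.....

Derivation:
Click 1 (0,3) count=0: revealed 6 new [(0,2) (0,3) (0,4) (1,2) (1,3) (1,4)] -> total=6
Click 2 (3,4) count=3: revealed 1 new [(3,4)] -> total=7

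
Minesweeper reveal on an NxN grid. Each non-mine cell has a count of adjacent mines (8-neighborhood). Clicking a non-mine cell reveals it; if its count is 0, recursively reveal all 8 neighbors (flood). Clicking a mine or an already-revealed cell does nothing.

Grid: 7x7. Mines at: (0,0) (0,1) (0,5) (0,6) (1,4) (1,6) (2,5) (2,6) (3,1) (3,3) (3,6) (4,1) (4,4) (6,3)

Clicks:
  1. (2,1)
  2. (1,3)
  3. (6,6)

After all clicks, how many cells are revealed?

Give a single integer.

Click 1 (2,1) count=1: revealed 1 new [(2,1)] -> total=1
Click 2 (1,3) count=1: revealed 1 new [(1,3)] -> total=2
Click 3 (6,6) count=0: revealed 8 new [(4,5) (4,6) (5,4) (5,5) (5,6) (6,4) (6,5) (6,6)] -> total=10

Answer: 10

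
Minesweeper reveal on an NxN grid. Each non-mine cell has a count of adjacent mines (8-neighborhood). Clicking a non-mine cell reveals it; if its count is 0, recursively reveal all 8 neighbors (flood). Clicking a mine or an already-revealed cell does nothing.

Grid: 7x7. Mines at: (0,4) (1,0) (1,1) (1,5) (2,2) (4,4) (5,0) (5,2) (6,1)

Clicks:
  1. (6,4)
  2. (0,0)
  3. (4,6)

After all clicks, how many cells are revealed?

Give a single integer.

Answer: 15

Derivation:
Click 1 (6,4) count=0: revealed 14 new [(2,5) (2,6) (3,5) (3,6) (4,5) (4,6) (5,3) (5,4) (5,5) (5,6) (6,3) (6,4) (6,5) (6,6)] -> total=14
Click 2 (0,0) count=2: revealed 1 new [(0,0)] -> total=15
Click 3 (4,6) count=0: revealed 0 new [(none)] -> total=15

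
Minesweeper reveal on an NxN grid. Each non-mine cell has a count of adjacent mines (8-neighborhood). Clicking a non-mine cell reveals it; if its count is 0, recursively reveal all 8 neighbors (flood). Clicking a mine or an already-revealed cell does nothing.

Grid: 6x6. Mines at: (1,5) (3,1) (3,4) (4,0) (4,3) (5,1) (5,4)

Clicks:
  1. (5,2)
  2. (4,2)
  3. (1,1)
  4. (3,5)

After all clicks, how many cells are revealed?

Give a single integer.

Click 1 (5,2) count=2: revealed 1 new [(5,2)] -> total=1
Click 2 (4,2) count=3: revealed 1 new [(4,2)] -> total=2
Click 3 (1,1) count=0: revealed 15 new [(0,0) (0,1) (0,2) (0,3) (0,4) (1,0) (1,1) (1,2) (1,3) (1,4) (2,0) (2,1) (2,2) (2,3) (2,4)] -> total=17
Click 4 (3,5) count=1: revealed 1 new [(3,5)] -> total=18

Answer: 18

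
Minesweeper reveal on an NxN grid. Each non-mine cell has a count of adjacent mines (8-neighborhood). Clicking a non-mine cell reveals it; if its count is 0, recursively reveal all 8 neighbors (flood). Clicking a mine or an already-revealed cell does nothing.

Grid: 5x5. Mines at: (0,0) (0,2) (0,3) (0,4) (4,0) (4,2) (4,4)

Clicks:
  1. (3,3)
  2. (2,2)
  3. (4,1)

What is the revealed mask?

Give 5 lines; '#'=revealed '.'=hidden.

Click 1 (3,3) count=2: revealed 1 new [(3,3)] -> total=1
Click 2 (2,2) count=0: revealed 14 new [(1,0) (1,1) (1,2) (1,3) (1,4) (2,0) (2,1) (2,2) (2,3) (2,4) (3,0) (3,1) (3,2) (3,4)] -> total=15
Click 3 (4,1) count=2: revealed 1 new [(4,1)] -> total=16

Answer: .....
#####
#####
#####
.#...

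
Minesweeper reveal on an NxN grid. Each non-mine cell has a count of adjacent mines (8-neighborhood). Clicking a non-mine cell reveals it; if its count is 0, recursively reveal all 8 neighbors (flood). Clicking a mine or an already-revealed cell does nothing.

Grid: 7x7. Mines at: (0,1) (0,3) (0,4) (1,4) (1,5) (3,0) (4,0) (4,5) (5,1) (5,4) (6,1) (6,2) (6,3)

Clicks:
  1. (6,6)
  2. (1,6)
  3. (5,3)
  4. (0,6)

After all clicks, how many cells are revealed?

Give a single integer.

Click 1 (6,6) count=0: revealed 4 new [(5,5) (5,6) (6,5) (6,6)] -> total=4
Click 2 (1,6) count=1: revealed 1 new [(1,6)] -> total=5
Click 3 (5,3) count=3: revealed 1 new [(5,3)] -> total=6
Click 4 (0,6) count=1: revealed 1 new [(0,6)] -> total=7

Answer: 7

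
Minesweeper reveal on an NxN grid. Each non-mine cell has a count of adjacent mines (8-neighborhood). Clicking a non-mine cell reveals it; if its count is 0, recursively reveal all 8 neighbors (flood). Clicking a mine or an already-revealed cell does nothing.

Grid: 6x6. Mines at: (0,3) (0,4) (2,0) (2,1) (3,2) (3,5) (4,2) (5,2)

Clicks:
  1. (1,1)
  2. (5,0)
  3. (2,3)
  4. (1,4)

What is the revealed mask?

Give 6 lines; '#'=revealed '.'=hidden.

Answer: ......
.#..#.
...#..
##....
##....
##....

Derivation:
Click 1 (1,1) count=2: revealed 1 new [(1,1)] -> total=1
Click 2 (5,0) count=0: revealed 6 new [(3,0) (3,1) (4,0) (4,1) (5,0) (5,1)] -> total=7
Click 3 (2,3) count=1: revealed 1 new [(2,3)] -> total=8
Click 4 (1,4) count=2: revealed 1 new [(1,4)] -> total=9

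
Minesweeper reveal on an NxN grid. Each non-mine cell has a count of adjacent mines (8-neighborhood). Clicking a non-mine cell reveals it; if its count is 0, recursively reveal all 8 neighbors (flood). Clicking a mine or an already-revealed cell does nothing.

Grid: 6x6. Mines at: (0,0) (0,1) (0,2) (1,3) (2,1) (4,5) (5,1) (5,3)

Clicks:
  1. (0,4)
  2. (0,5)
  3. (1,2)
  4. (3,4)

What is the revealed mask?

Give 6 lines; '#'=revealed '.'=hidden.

Answer: ....##
..#.##
....##
....##
......
......

Derivation:
Click 1 (0,4) count=1: revealed 1 new [(0,4)] -> total=1
Click 2 (0,5) count=0: revealed 7 new [(0,5) (1,4) (1,5) (2,4) (2,5) (3,4) (3,5)] -> total=8
Click 3 (1,2) count=4: revealed 1 new [(1,2)] -> total=9
Click 4 (3,4) count=1: revealed 0 new [(none)] -> total=9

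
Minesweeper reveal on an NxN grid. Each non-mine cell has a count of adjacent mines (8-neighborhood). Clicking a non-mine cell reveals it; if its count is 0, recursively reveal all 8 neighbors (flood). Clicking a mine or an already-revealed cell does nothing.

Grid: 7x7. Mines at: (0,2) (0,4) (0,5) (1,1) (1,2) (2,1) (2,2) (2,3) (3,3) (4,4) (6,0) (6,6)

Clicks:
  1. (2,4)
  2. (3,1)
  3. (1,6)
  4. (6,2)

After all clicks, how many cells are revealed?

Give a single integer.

Answer: 20

Derivation:
Click 1 (2,4) count=2: revealed 1 new [(2,4)] -> total=1
Click 2 (3,1) count=2: revealed 1 new [(3,1)] -> total=2
Click 3 (1,6) count=1: revealed 1 new [(1,6)] -> total=3
Click 4 (6,2) count=0: revealed 17 new [(3,0) (3,2) (4,0) (4,1) (4,2) (4,3) (5,0) (5,1) (5,2) (5,3) (5,4) (5,5) (6,1) (6,2) (6,3) (6,4) (6,5)] -> total=20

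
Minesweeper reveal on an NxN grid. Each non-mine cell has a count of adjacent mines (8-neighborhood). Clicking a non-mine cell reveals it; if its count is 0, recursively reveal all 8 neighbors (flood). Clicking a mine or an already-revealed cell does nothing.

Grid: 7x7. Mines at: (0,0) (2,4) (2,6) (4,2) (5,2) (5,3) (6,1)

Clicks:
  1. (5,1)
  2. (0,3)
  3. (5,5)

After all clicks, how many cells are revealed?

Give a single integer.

Answer: 37

Derivation:
Click 1 (5,1) count=3: revealed 1 new [(5,1)] -> total=1
Click 2 (0,3) count=0: revealed 24 new [(0,1) (0,2) (0,3) (0,4) (0,5) (0,6) (1,0) (1,1) (1,2) (1,3) (1,4) (1,5) (1,6) (2,0) (2,1) (2,2) (2,3) (3,0) (3,1) (3,2) (3,3) (4,0) (4,1) (5,0)] -> total=25
Click 3 (5,5) count=0: revealed 12 new [(3,4) (3,5) (3,6) (4,4) (4,5) (4,6) (5,4) (5,5) (5,6) (6,4) (6,5) (6,6)] -> total=37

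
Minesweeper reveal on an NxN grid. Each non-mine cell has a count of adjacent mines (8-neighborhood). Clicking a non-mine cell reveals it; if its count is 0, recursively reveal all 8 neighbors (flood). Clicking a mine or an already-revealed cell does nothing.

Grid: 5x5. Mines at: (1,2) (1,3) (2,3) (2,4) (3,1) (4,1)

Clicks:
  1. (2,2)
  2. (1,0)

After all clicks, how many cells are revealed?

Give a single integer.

Answer: 7

Derivation:
Click 1 (2,2) count=4: revealed 1 new [(2,2)] -> total=1
Click 2 (1,0) count=0: revealed 6 new [(0,0) (0,1) (1,0) (1,1) (2,0) (2,1)] -> total=7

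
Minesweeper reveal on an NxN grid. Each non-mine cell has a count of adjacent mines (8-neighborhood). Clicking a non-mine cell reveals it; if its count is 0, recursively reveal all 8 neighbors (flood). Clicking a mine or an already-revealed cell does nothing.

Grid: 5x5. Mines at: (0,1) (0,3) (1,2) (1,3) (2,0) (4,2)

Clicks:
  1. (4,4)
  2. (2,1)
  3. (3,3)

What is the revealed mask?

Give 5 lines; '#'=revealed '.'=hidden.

Answer: .....
.....
.#.##
...##
...##

Derivation:
Click 1 (4,4) count=0: revealed 6 new [(2,3) (2,4) (3,3) (3,4) (4,3) (4,4)] -> total=6
Click 2 (2,1) count=2: revealed 1 new [(2,1)] -> total=7
Click 3 (3,3) count=1: revealed 0 new [(none)] -> total=7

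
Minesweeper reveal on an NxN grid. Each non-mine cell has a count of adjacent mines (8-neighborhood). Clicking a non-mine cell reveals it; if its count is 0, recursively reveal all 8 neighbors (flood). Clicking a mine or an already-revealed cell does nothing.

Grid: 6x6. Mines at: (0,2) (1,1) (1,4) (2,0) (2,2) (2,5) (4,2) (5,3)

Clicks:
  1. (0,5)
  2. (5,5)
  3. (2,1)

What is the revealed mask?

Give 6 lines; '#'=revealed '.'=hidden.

Answer: .....#
......
.#....
....##
....##
....##

Derivation:
Click 1 (0,5) count=1: revealed 1 new [(0,5)] -> total=1
Click 2 (5,5) count=0: revealed 6 new [(3,4) (3,5) (4,4) (4,5) (5,4) (5,5)] -> total=7
Click 3 (2,1) count=3: revealed 1 new [(2,1)] -> total=8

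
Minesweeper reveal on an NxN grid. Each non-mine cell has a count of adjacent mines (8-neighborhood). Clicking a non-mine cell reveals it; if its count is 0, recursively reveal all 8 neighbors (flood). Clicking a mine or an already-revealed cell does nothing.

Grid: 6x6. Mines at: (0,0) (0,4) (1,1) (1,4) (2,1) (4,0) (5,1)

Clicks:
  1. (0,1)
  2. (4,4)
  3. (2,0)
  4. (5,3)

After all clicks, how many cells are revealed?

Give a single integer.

Click 1 (0,1) count=2: revealed 1 new [(0,1)] -> total=1
Click 2 (4,4) count=0: revealed 16 new [(2,2) (2,3) (2,4) (2,5) (3,2) (3,3) (3,4) (3,5) (4,2) (4,3) (4,4) (4,5) (5,2) (5,3) (5,4) (5,5)] -> total=17
Click 3 (2,0) count=2: revealed 1 new [(2,0)] -> total=18
Click 4 (5,3) count=0: revealed 0 new [(none)] -> total=18

Answer: 18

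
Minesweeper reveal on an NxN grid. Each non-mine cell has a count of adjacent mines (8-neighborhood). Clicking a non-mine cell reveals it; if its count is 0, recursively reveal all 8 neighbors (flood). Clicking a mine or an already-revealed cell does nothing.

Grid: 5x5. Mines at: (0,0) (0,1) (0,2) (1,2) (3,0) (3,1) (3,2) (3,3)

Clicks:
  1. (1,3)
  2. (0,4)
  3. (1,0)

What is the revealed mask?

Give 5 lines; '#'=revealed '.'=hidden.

Answer: ...##
#..##
...##
.....
.....

Derivation:
Click 1 (1,3) count=2: revealed 1 new [(1,3)] -> total=1
Click 2 (0,4) count=0: revealed 5 new [(0,3) (0,4) (1,4) (2,3) (2,4)] -> total=6
Click 3 (1,0) count=2: revealed 1 new [(1,0)] -> total=7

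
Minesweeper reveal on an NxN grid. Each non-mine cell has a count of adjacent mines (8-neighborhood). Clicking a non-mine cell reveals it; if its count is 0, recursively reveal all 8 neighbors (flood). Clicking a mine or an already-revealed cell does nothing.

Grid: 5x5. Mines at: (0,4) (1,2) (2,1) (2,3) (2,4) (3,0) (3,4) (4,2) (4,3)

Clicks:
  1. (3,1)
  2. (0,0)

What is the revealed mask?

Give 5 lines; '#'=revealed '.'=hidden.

Answer: ##...
##...
.....
.#...
.....

Derivation:
Click 1 (3,1) count=3: revealed 1 new [(3,1)] -> total=1
Click 2 (0,0) count=0: revealed 4 new [(0,0) (0,1) (1,0) (1,1)] -> total=5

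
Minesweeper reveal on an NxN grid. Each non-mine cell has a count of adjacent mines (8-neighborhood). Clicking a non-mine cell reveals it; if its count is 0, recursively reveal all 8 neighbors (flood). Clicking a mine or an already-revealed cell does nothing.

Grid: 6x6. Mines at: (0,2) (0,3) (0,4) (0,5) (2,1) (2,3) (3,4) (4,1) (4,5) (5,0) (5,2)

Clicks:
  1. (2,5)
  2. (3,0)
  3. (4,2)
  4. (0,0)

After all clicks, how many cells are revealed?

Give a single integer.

Click 1 (2,5) count=1: revealed 1 new [(2,5)] -> total=1
Click 2 (3,0) count=2: revealed 1 new [(3,0)] -> total=2
Click 3 (4,2) count=2: revealed 1 new [(4,2)] -> total=3
Click 4 (0,0) count=0: revealed 4 new [(0,0) (0,1) (1,0) (1,1)] -> total=7

Answer: 7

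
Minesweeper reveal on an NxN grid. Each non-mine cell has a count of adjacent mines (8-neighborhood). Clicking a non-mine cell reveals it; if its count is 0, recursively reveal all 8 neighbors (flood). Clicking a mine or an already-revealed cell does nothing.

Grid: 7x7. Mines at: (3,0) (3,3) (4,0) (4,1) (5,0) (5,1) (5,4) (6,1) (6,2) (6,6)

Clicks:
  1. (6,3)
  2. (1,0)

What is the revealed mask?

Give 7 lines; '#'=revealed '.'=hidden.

Click 1 (6,3) count=2: revealed 1 new [(6,3)] -> total=1
Click 2 (1,0) count=0: revealed 29 new [(0,0) (0,1) (0,2) (0,3) (0,4) (0,5) (0,6) (1,0) (1,1) (1,2) (1,3) (1,4) (1,5) (1,6) (2,0) (2,1) (2,2) (2,3) (2,4) (2,5) (2,6) (3,4) (3,5) (3,6) (4,4) (4,5) (4,6) (5,5) (5,6)] -> total=30

Answer: #######
#######
#######
....###
....###
.....##
...#...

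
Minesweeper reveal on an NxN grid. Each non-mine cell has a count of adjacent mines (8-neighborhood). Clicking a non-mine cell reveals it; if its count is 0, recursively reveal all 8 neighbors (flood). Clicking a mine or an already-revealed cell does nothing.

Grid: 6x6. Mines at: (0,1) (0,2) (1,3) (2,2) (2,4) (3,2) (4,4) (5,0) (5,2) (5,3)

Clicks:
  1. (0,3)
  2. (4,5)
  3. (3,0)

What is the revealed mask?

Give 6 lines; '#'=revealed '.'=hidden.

Answer: ...#..
##....
##....
##....
##...#
......

Derivation:
Click 1 (0,3) count=2: revealed 1 new [(0,3)] -> total=1
Click 2 (4,5) count=1: revealed 1 new [(4,5)] -> total=2
Click 3 (3,0) count=0: revealed 8 new [(1,0) (1,1) (2,0) (2,1) (3,0) (3,1) (4,0) (4,1)] -> total=10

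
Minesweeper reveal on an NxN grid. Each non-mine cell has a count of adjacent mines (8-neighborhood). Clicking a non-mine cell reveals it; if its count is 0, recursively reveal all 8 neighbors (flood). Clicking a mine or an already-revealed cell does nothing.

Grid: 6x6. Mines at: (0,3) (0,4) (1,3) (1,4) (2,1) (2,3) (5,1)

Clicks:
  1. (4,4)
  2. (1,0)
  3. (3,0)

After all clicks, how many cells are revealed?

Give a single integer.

Click 1 (4,4) count=0: revealed 14 new [(2,4) (2,5) (3,2) (3,3) (3,4) (3,5) (4,2) (4,3) (4,4) (4,5) (5,2) (5,3) (5,4) (5,5)] -> total=14
Click 2 (1,0) count=1: revealed 1 new [(1,0)] -> total=15
Click 3 (3,0) count=1: revealed 1 new [(3,0)] -> total=16

Answer: 16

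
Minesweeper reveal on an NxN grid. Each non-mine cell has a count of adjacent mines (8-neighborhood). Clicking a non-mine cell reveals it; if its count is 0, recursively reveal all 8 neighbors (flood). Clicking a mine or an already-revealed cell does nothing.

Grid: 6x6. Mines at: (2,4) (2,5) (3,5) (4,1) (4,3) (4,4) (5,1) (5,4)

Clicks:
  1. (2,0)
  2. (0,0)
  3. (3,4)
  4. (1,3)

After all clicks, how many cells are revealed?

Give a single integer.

Answer: 21

Derivation:
Click 1 (2,0) count=0: revealed 20 new [(0,0) (0,1) (0,2) (0,3) (0,4) (0,5) (1,0) (1,1) (1,2) (1,3) (1,4) (1,5) (2,0) (2,1) (2,2) (2,3) (3,0) (3,1) (3,2) (3,3)] -> total=20
Click 2 (0,0) count=0: revealed 0 new [(none)] -> total=20
Click 3 (3,4) count=5: revealed 1 new [(3,4)] -> total=21
Click 4 (1,3) count=1: revealed 0 new [(none)] -> total=21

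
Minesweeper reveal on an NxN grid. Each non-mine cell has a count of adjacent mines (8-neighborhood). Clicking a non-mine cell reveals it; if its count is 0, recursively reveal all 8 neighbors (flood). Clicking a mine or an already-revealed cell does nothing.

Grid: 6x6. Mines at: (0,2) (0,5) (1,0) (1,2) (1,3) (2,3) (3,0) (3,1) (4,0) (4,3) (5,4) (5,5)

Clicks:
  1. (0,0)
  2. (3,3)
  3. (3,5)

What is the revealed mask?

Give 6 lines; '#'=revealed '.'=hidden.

Click 1 (0,0) count=1: revealed 1 new [(0,0)] -> total=1
Click 2 (3,3) count=2: revealed 1 new [(3,3)] -> total=2
Click 3 (3,5) count=0: revealed 8 new [(1,4) (1,5) (2,4) (2,5) (3,4) (3,5) (4,4) (4,5)] -> total=10

Answer: #.....
....##
....##
...###
....##
......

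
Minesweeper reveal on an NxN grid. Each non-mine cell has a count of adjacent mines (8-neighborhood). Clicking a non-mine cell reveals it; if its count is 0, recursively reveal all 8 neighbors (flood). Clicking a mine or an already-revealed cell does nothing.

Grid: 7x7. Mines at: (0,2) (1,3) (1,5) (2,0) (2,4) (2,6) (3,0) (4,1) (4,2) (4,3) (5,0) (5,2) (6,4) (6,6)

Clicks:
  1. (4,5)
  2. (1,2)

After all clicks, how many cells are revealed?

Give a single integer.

Click 1 (4,5) count=0: revealed 9 new [(3,4) (3,5) (3,6) (4,4) (4,5) (4,6) (5,4) (5,5) (5,6)] -> total=9
Click 2 (1,2) count=2: revealed 1 new [(1,2)] -> total=10

Answer: 10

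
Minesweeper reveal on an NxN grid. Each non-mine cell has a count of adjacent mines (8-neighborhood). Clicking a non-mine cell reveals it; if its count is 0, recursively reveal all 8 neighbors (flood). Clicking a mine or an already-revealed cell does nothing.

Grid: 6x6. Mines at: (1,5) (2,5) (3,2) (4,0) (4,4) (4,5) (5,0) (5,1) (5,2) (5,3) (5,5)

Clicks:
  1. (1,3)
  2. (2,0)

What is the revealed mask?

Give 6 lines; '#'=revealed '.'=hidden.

Answer: #####.
#####.
#####.
##....
......
......

Derivation:
Click 1 (1,3) count=0: revealed 17 new [(0,0) (0,1) (0,2) (0,3) (0,4) (1,0) (1,1) (1,2) (1,3) (1,4) (2,0) (2,1) (2,2) (2,3) (2,4) (3,0) (3,1)] -> total=17
Click 2 (2,0) count=0: revealed 0 new [(none)] -> total=17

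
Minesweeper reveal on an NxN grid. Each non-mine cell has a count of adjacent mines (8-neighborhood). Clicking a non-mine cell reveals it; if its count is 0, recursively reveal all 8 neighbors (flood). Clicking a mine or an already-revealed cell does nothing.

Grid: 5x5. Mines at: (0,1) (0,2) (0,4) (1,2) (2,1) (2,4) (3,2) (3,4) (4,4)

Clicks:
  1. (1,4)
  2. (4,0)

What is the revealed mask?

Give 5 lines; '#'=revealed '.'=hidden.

Answer: .....
....#
.....
##...
##...

Derivation:
Click 1 (1,4) count=2: revealed 1 new [(1,4)] -> total=1
Click 2 (4,0) count=0: revealed 4 new [(3,0) (3,1) (4,0) (4,1)] -> total=5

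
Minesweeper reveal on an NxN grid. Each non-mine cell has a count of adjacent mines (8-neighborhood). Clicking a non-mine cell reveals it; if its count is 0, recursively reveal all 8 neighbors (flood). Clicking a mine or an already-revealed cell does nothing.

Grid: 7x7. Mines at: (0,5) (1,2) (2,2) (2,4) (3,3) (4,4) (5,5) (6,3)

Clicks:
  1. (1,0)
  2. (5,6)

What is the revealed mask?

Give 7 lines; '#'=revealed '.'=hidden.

Answer: ##.....
##.....
##.....
###....
###....
###...#
###....

Derivation:
Click 1 (1,0) count=0: revealed 18 new [(0,0) (0,1) (1,0) (1,1) (2,0) (2,1) (3,0) (3,1) (3,2) (4,0) (4,1) (4,2) (5,0) (5,1) (5,2) (6,0) (6,1) (6,2)] -> total=18
Click 2 (5,6) count=1: revealed 1 new [(5,6)] -> total=19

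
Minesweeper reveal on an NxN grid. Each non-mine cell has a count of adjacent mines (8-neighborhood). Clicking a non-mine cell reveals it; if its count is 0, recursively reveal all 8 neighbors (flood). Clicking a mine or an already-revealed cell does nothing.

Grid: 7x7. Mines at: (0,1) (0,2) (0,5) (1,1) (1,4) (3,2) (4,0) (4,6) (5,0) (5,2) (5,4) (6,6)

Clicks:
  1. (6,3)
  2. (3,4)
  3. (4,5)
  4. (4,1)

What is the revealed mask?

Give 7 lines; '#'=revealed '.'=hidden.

Answer: .......
.......
...###.
...###.
.#.###.
.......
...#...

Derivation:
Click 1 (6,3) count=2: revealed 1 new [(6,3)] -> total=1
Click 2 (3,4) count=0: revealed 9 new [(2,3) (2,4) (2,5) (3,3) (3,4) (3,5) (4,3) (4,4) (4,5)] -> total=10
Click 3 (4,5) count=2: revealed 0 new [(none)] -> total=10
Click 4 (4,1) count=4: revealed 1 new [(4,1)] -> total=11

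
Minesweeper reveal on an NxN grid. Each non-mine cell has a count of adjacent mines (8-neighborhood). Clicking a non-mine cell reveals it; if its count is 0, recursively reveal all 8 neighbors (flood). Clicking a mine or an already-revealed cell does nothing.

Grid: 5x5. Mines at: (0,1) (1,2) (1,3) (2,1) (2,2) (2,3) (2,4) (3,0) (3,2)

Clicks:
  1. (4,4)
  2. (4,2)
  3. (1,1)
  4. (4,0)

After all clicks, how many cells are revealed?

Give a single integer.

Click 1 (4,4) count=0: revealed 4 new [(3,3) (3,4) (4,3) (4,4)] -> total=4
Click 2 (4,2) count=1: revealed 1 new [(4,2)] -> total=5
Click 3 (1,1) count=4: revealed 1 new [(1,1)] -> total=6
Click 4 (4,0) count=1: revealed 1 new [(4,0)] -> total=7

Answer: 7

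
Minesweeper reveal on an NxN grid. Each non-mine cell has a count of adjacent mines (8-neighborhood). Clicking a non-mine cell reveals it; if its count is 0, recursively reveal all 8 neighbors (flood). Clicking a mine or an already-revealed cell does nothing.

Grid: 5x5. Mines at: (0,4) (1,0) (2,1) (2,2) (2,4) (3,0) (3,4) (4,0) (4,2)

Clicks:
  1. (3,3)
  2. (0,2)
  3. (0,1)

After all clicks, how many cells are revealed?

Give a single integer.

Click 1 (3,3) count=4: revealed 1 new [(3,3)] -> total=1
Click 2 (0,2) count=0: revealed 6 new [(0,1) (0,2) (0,3) (1,1) (1,2) (1,3)] -> total=7
Click 3 (0,1) count=1: revealed 0 new [(none)] -> total=7

Answer: 7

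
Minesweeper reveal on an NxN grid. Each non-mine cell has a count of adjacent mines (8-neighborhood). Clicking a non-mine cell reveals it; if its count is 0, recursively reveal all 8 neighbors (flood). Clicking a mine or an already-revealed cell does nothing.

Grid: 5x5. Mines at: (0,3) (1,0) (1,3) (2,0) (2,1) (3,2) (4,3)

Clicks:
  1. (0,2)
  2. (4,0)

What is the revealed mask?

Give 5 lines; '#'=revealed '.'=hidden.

Answer: ..#..
.....
.....
##...
##...

Derivation:
Click 1 (0,2) count=2: revealed 1 new [(0,2)] -> total=1
Click 2 (4,0) count=0: revealed 4 new [(3,0) (3,1) (4,0) (4,1)] -> total=5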